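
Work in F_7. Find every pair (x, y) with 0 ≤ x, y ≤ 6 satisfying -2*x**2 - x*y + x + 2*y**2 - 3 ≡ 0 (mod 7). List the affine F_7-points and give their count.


Affine F_7-points: {(6, 5)}; count = 1.

For each of the 49 pairs (x, y) ∈ F_7², evaluate f(x, y) mod 7. Record the zeros.
  x = 0: [0↦4, 1↦6, 2↦5, 3↦1, 4↦1, 5↦5, 6↦6]  zeros at y ∈ ∅
  x = 1: [0↦3, 1↦4, 2↦2, 3↦4, 4↦3, 5↦6, 6↦6]  zeros at y ∈ ∅
  x = 2: [0↦5, 1↦5, 2↦2, 3↦3, 4↦1, 5↦3, 6↦2]  zeros at y ∈ ∅
  x = 3: [0↦3, 1↦2, 2↦5, 3↦5, 4↦2, 5↦3, 6↦1]  zeros at y ∈ ∅
  x = 4: [0↦4, 1↦2, 2↦4, 3↦3, 4↦6, 5↦6, 6↦3]  zeros at y ∈ ∅
  x = 5: [0↦1, 1↦5, 2↦6, 3↦4, 4↦6, 5↦5, 6↦1]  zeros at y ∈ ∅
  x = 6: [0↦1, 1↦4, 2↦4, 3↦1, 4↦2, 5↦0, 6↦2]  zeros at y ∈ {5}
Collecting zeros: affine points = {(6, 5)}.
Total count |C(F_7)_aff| = 1.


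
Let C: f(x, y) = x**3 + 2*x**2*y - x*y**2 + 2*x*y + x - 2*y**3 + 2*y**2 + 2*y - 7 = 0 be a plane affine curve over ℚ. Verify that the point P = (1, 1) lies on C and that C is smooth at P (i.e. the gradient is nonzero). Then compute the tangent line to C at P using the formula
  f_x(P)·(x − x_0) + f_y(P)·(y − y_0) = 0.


Tangent line at P: 9*x + 2*y - 11 = 0.

Step 1: f(1, 1) = 0, so P lies on C.
Step 2: partial derivatives
  f_x(x, y) = 3*x**2 + 4*x*y - y**2 + 2*y + 1, f_y(x, y) = 2*x**2 - 2*x*y + 2*x - 6*y**2 + 4*y + 2.
  f_x(P) = 9, f_y(P) = 2 (gradient nonzero, so P is smooth).
Step 3: tangent line at P: 9·(x − 1) + 2·(y − 1) = 0.
Expanding: 9*x + 2*y - 11 = 0.


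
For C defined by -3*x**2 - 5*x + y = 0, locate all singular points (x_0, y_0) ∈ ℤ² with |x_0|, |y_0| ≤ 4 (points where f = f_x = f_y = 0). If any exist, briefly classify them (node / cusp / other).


No singular points in the scanned grid; C is smooth there.

Compute partial derivatives:
  f_x = -6*x - 5.
  f_y = 1.
f_y = 1 is a nonzero constant, so f_y never vanishes: no point (x, y) can satisfy f = f_x = f_y = 0. In particular no (x, y) ∈ {−4, ..., 4}² is singular; the curve is smooth.


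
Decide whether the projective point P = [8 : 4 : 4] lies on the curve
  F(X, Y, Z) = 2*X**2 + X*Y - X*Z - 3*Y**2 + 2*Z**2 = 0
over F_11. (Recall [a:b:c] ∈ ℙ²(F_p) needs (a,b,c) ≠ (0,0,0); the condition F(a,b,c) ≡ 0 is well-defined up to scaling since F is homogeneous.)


F(8,4,4) ≡ 2 (mod 11); P is NOT on the curve.

Evaluate F(8, 4, 4) term-by-term (mod 11).
  2*X**2 ↦ 2·64·1·1 = 128
  X*Y ↦ 1·8·4·1 = 32
  -X*Z ↦ -1·8·1·4 = -32
  -3*Y**2 ↦ -3·1·16·1 = -48
  2*Z**2 ↦ 2·1·1·16 = 32
Sum: F(8, 4, 4) = (128) + (32) + (-32) + (-48) + (32) = 112.
Reducing mod 11: 112 ≡ 2 (mod 11).
Since F(a, b, c) ≡ 2 ≠ 0 (mod 11), P does NOT lie on the curve.


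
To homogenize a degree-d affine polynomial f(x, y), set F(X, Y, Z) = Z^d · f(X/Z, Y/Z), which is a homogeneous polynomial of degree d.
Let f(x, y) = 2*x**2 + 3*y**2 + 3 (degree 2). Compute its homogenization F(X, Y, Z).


F(X, Y, Z) = 2*X**2 + 3*Y**2 + 3*Z**2

deg(f) = 2.
Substitute x = X/Z, y = Y/Z into f, then multiply by Z^2.
  monomial 2·x^2·y^0 ↦ 2·X^2·Y^0·Z^0.
  monomial 3·x^0·y^2 ↦ 3·X^0·Y^2·Z^0.
  monomial 3·x^0·y^0 ↦ 3·X^0·Y^0·Z^2.
Collecting: F(X, Y, Z) = 2*X**2 + 3*Y**2 + 3*Z**2.


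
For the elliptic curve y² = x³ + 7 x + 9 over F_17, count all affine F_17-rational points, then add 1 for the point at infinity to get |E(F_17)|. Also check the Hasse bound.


Affine points = {(0, 3), (0, 14), (1, 0), (4, 4), (4, 13), (5, 4), (5, 13), (8, 4), (8, 13), (9, 6), (9, 11), (10, 5), (10, 12), (12, 6), (12, 11), (13, 6), (13, 11), (15, 2), (15, 15), (16, 1), (16, 16)}; affine count = 21; |E(F_17)| = 22.

Discriminant check: Δ ∝ 4a³ + 27b² = 4·7³ + 27·9² = 4·343 + 27·81 ≡ 6 (mod 17). Nonzero ⇒ E is nonsingular.
For each x ∈ F_17, compute rhs = x³ + 7·x + 9 mod 17, then count y ∈ F_17 with y² ≡ rhs.
  x = 0: rhs = 9, matching y values: 3, 14 (2 points).
  x = 1: rhs = 0, matching y values: 0 (1 points).
  x = 2: rhs = 14, matching y values: none (0 points).
  x = 3: rhs = 6, matching y values: none (0 points).
  x = 4: rhs = 16, matching y values: 4, 13 (2 points).
  x = 5: rhs = 16, matching y values: 4, 13 (2 points).
  x = 6: rhs = 12, matching y values: none (0 points).
  x = 7: rhs = 10, matching y values: none (0 points).
  x = 8: rhs = 16, matching y values: 4, 13 (2 points).
  x = 9: rhs = 2, matching y values: 6, 11 (2 points).
  x = 10: rhs = 8, matching y values: 5, 12 (2 points).
  x = 11: rhs = 6, matching y values: none (0 points).
  x = 12: rhs = 2, matching y values: 6, 11 (2 points).
  x = 13: rhs = 2, matching y values: 6, 11 (2 points).
  x = 14: rhs = 12, matching y values: none (0 points).
  x = 15: rhs = 4, matching y values: 2, 15 (2 points).
  x = 16: rhs = 1, matching y values: 1, 16 (2 points).
Total affine count: 21.
Full point count |E(F_17)| = 21 + 1 = 22.
Hasse bound: |22 − (17+1)| = |4| = 4 ≤ 2√17 ≈ 8.2462 ✓.


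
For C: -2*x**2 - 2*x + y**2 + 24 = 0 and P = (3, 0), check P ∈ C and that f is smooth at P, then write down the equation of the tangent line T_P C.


Tangent line at P: 42 - 14*x = 0.

Step 1: f(3, 0) = 0, so P lies on C.
Step 2: partial derivatives
  f_x(x, y) = -4*x - 2, f_y(x, y) = 2*y.
  f_x(P) = -14, f_y(P) = 0 (gradient nonzero, so P is smooth).
Step 3: tangent line at P: -14·(x − 3) + 0·(y − 0) = 0.
Expanding: 42 - 14*x = 0.


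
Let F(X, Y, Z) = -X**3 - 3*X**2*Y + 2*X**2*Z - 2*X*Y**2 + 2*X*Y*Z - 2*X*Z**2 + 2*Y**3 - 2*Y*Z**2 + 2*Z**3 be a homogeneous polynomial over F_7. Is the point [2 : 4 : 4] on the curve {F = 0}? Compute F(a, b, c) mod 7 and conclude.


F(2,4,4) ≡ 5 (mod 7); P is NOT on the curve.

Evaluate F(2, 4, 4) term-by-term (mod 7).
  -X**3 ↦ -1·8·1·1 = -8
  -3*X**2*Y ↦ -3·4·4·1 = -48
  2*X**2*Z ↦ 2·4·1·4 = 32
  -2*X*Y**2 ↦ -2·2·16·1 = -64
  2*X*Y*Z ↦ 2·2·4·4 = 64
  -2*X*Z**2 ↦ -2·2·1·16 = -64
  2*Y**3 ↦ 2·1·64·1 = 128
  -2*Y*Z**2 ↦ -2·1·4·16 = -128
  2*Z**3 ↦ 2·1·1·64 = 128
Sum: F(2, 4, 4) = (-8) + (-48) + (32) + (-64) + (64) + (-64) + (128) + (-128) + (128) = 40.
Reducing mod 7: 40 ≡ 5 (mod 7).
Since F(a, b, c) ≡ 5 ≠ 0 (mod 7), P does NOT lie on the curve.


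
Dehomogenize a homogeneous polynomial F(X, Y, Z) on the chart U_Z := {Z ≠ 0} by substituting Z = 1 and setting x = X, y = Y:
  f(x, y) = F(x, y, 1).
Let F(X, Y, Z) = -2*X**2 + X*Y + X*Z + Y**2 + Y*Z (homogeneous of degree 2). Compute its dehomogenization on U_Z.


f(x, y) = -2*x**2 + x*y + x + y**2 + y

On U_Z we set Z = 1. Each monomial c·X^i·Y^j·Z^k in F becomes c·x^i·y^j·1^k = c·x^i·y^j.
Substituting Z = 1: F(X, Y, 1) = -2*x**2 + x*y + x + y**2 + y.
Note: deg(f) ≤ deg(F) = 2; strict inequality happens when F is divisible by Z (lost terms).


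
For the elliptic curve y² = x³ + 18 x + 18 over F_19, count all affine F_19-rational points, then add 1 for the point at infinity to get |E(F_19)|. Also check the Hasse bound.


Affine points = {(2, 9), (2, 10), (3, 2), (3, 17), (5, 9), (5, 10), (6, 0), (8, 3), (8, 16), (9, 4), (9, 15), (10, 1), (10, 18), (12, 9), (12, 10), (13, 6), (13, 13)}; affine count = 17; |E(F_19)| = 18.

Discriminant check: Δ ∝ 4a³ + 27b² = 4·18³ + 27·18² = 4·5832 + 27·324 ≡ 4 (mod 19). Nonzero ⇒ E is nonsingular.
For each x ∈ F_19, compute rhs = x³ + 18·x + 18 mod 19, then count y ∈ F_19 with y² ≡ rhs.
  x = 0: rhs = 18, matching y values: none (0 points).
  x = 1: rhs = 18, matching y values: none (0 points).
  x = 2: rhs = 5, matching y values: 9, 10 (2 points).
  x = 3: rhs = 4, matching y values: 2, 17 (2 points).
  x = 4: rhs = 2, matching y values: none (0 points).
  x = 5: rhs = 5, matching y values: 9, 10 (2 points).
  x = 6: rhs = 0, matching y values: 0 (1 points).
  x = 7: rhs = 12, matching y values: none (0 points).
  x = 8: rhs = 9, matching y values: 3, 16 (2 points).
  x = 9: rhs = 16, matching y values: 4, 15 (2 points).
  x = 10: rhs = 1, matching y values: 1, 18 (2 points).
  x = 11: rhs = 8, matching y values: none (0 points).
  x = 12: rhs = 5, matching y values: 9, 10 (2 points).
  x = 13: rhs = 17, matching y values: 6, 13 (2 points).
  x = 14: rhs = 12, matching y values: none (0 points).
  x = 15: rhs = 15, matching y values: none (0 points).
  x = 16: rhs = 13, matching y values: none (0 points).
  x = 17: rhs = 12, matching y values: none (0 points).
  x = 18: rhs = 18, matching y values: none (0 points).
Total affine count: 17.
Full point count |E(F_19)| = 17 + 1 = 18.
Hasse bound: |18 − (19+1)| = |-2| = 2 ≤ 2√19 ≈ 8.7178 ✓.


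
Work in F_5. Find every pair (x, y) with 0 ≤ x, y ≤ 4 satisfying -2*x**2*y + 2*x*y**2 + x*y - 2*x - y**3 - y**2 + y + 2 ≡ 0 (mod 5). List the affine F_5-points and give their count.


Affine F_5-points: {(1, 0), (1, 1), (2, 1), (3, 2), (4, 2)}; count = 5.

For each of the 25 pairs (x, y) ∈ F_5², evaluate f(x, y) mod 5. Record the zeros.
  x = 0: [0↦2, 1↦1, 2↦2, 3↦4, 4↦1]  zeros at y ∈ ∅
  x = 1: [0↦0, 1↦0, 2↦1, 3↦2, 4↦2]  zeros at y ∈ {0, 1}
  x = 2: [0↦3, 1↦0, 2↦2, 3↦3, 4↦2]  zeros at y ∈ {1}
  x = 3: [0↦1, 1↦1, 2↦0, 3↦2, 4↦1]  zeros at y ∈ {2}
  x = 4: [0↦4, 1↦3, 2↦0, 3↦4, 4↦4]  zeros at y ∈ {2}
Collecting zeros: affine points = {(1, 0), (1, 1), (2, 1), (3, 2), (4, 2)}.
Total count |C(F_5)_aff| = 5.


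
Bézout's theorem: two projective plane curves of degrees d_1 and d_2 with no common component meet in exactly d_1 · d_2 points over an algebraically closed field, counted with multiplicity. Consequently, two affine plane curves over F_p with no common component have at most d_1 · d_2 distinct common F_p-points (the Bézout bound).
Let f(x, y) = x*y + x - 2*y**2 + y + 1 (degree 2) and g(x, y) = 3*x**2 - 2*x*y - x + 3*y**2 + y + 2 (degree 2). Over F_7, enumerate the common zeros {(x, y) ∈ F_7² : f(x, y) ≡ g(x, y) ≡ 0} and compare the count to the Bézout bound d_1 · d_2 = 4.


Common zeros: ∅; count = 0; Bézout bound = 4.

deg(f) = 2, deg(g) = 2, so Bézout bound = 4.
Scan x ∈ F_7. For each x, list the y ∈ F_7 with f(x, y) ≡ 0 and those with g(x, y) ≡ 0 (mod 7); the common zeros in that column are the intersection.
  x = 0: f ≡ 0 at y ∈ {1, 3}; g ≡ 0 at y ∈ ∅; common: ∅.
  x = 1: f ≡ 0 at y ∈ ∅; g ≡ 0 at y ∈ {2, 3}; common: ∅.
  x = 2: f ≡ 0 at y ∈ ∅; g ≡ 0 at y ∈ ∅; common: ∅.
  x = 3: f ≡ 0 at y ∈ ∅; g ≡ 0 at y ∈ {2}; common: ∅.
  x = 4: f ≡ 0 at y ∈ {2, 4}; g ≡ 0 at y ∈ {1, 6}; common: ∅.
  x = 5: f ≡ 0 at y ∈ {5}; g ≡ 0 at y ∈ {4, 6}; common: ∅.
  x = 6: f ≡ 0 at y ∈ {0}; g ≡ 0 at y ∈ {3}; common: ∅.
Collecting: common zeros = ∅, so the count is 0.
Comparison with the Bézout bound: 0 ≤ 4 = deg(f)·deg(g), as expected for curves with no common component (the affine F_7-count falls short of the bound because intersections may lie at infinity, over extension fields, or carry multiplicity).


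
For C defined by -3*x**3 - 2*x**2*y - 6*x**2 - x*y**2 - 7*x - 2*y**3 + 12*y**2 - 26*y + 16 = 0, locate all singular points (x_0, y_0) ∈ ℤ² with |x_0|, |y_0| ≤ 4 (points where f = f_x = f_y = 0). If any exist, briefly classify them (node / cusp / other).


Singular points: {(-1, 2)}; classification: node.

Compute partial derivatives:
  f_x = -9*x**2 - 4*x*y - 12*x - y**2 - 7.
  f_y = -2*x**2 - 2*x*y - 6*y**2 + 24*y - 26.
Scan x_0 ∈ {−4, ..., 4}. For each x_0, f_y(x_0, y) is a polynomial in y; find its integer roots y ∈ {−4, ..., 4}, then test f_x and f at those candidates.
  x = -4: f_y(-4, y) = -6*y**2 + 32*y - 58; no integer root y with |y| ≤ 4.
  x = -3: f_y(-3, y) = -6*y**2 + 30*y - 44; no integer root y with |y| ≤ 4.
  x = -2: f_y(-2, y) = -6*y**2 + 28*y - 34; no integer root y with |y| ≤ 4.
  x = -1: f_y(-1, y) = -6*y**2 + 26*y - 28; vanishes at y ∈ {2}. (-1, 2): f_x = 0, f = 0 — SINGULAR.
  x = 0: f_y(0, y) = -6*y**2 + 24*y - 26; no integer root y with |y| ≤ 4.
  x = 1: f_y(1, y) = -6*y**2 + 22*y - 28; no integer root y with |y| ≤ 4.
  x = 2: f_y(2, y) = -6*y**2 + 20*y - 34; no integer root y with |y| ≤ 4.
  x = 3: f_y(3, y) = -6*y**2 + 18*y - 44; no integer root y with |y| ≤ 4.
  x = 4: f_y(4, y) = -6*y**2 + 16*y - 58; no integer root y with |y| ≤ 4.
Only singular point on the grid: (-1, 2).
Classify: substitute x = -1 + u, y = 2 + v and expand: f = -3*u**3 - 2*u**2*v - u**2 - u*v**2 - 2*v**3 + v**2.
No constant or linear terms (consistent with a singular point). Quadratic part: -u**2 + v**2. Cubic part: -3*u**3 - 2*u**2*v - u*v**2 - 2*v**3.
The quadratic part v**2 - u**2 = (v − u)(v + u) splits into two distinct linear factors, so there are two distinct tangent lines y − 2 = ±(x − -1) — this is a node (ordinary double point).
Classification: node.


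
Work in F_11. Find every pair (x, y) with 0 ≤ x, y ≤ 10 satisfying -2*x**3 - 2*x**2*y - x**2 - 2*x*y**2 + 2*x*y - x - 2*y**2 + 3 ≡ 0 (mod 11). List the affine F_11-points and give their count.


Affine F_11-points: {(2, 7), (3, 7), (3, 8), (4, 6), (4, 7), (6, 4), (6, 9), (7, 4), (7, 10), (10, 4)}; count = 10.

For each of the 121 pairs (x, y) ∈ F_11², evaluate f(x, y) mod 11. Record the zeros.
  x = 0: [0↦3, 1↦1, 2↦6, 3↦7, 4↦4, 5↦8, 6↦8, 7↦4, 8↦7, 9↦6, 10↦1]  zeros at y ∈ ∅
  x = 1: [0↦10, 1↦6, 2↦5, 3↦7, 4↦1, 5↦9, 6↦9, 7↦1, 8↦7, 9↦5, 10↦6]  zeros at y ∈ ∅
  x = 2: [0↦3, 1↦4, 2↦4, 3↦3, 4↦1, 5↦9, 6↦5, 7↦0, 8↦5, 9↦9, 10↦1]  zeros at y ∈ {7}
  x = 3: [0↦3, 1↦5, 2↦2, 3↦5, 4↦3, 5↦7, 6↦6, 7↦0, 8↦0, 9↦6, 10↦7]  zeros at y ∈ {7, 8}
  x = 4: [0↦9, 1↦8, 2↦9, 3↦1, 4↦6, 5↦2, 6↦0, 7↦0, 8↦2, 9↦6, 10↦1]  zeros at y ∈ {6, 7}
  x = 5: [0↦9, 1↦1, 2↦2, 3↦1, 4↦9, 5↦4, 6↦8, 7↦10, 8↦10, 9↦8, 10↦4]  zeros at y ∈ ∅
  x = 6: [0↦2, 1↦5, 2↦2, 3↦4, 4↦0, 5↦1, 6↦7, 7↦7, 8↦1, 9↦0, 10↦4]  zeros at y ∈ {4, 9}
  x = 7: [0↦9, 1↦8, 2↦8, 3↦9, 4↦0, 5↦3, 6↦7, 7↦1, 8↦7, 9↦3, 10↦0]  zeros at y ∈ {4, 10}
  x = 8: [0↦7, 1↦9, 2↦8, 3↦4, 4↦8, 5↦9, 6↦7, 7↦2, 8↦5, 9↦5, 10↦2]  zeros at y ∈ ∅
  x = 9: [0↦6, 1↦7, 2↦1, 3↦10, 4↦1, 5↦7, 6↦6, 7↦9, 8↦5, 9↦5, 10↦9]  zeros at y ∈ ∅
  x = 10: [0↦5, 1↦1, 2↦8, 3↦4, 4↦0, 5↦7, 6↦3, 7↦10, 8↦6, 9↦2, 10↦9]  zeros at y ∈ {4}
Collecting zeros: affine points = {(2, 7), (3, 7), (3, 8), (4, 6), (4, 7), (6, 4), (6, 9), (7, 4), (7, 10), (10, 4)}.
Total count |C(F_11)_aff| = 10.


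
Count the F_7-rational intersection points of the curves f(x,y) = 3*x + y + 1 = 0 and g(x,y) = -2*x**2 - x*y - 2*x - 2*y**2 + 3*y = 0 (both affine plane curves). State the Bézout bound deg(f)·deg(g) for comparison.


Common zeros: {(3, 4), (6, 2)}; count = 2; Bézout bound = 2.

deg(f) = 1, deg(g) = 2, so Bézout bound = 2.
Scan x ∈ F_7. For each x, list the y ∈ F_7 with f(x, y) ≡ 0 and those with g(x, y) ≡ 0 (mod 7); the common zeros in that column are the intersection.
  x = 0: f ≡ 0 at y ∈ {6}; g ≡ 0 at y ∈ {0, 5}; common: ∅.
  x = 1: f ≡ 0 at y ∈ {3}; g ≡ 0 at y ∈ {4}; common: ∅.
  x = 2: f ≡ 0 at y ∈ {0}; g ≡ 0 at y ∈ ∅; common: ∅.
  x = 3: f ≡ 0 at y ∈ {4}; g ≡ 0 at y ∈ {3, 4}; common: {4}.
  x = 4: f ≡ 0 at y ∈ {1}; g ≡ 0 at y ∈ ∅; common: ∅.
  x = 5: f ≡ 0 at y ∈ {5}; g ≡ 0 at y ∈ {3}; common: ∅.
  x = 6: f ≡ 0 at y ∈ {2}; g ≡ 0 at y ∈ {0, 2}; common: {2}.
Collecting: common zeros = {(3, 4), (6, 2)}, so the count is 2.
Comparison with the Bézout bound: 2 ≤ 2 = deg(f)·deg(g), as expected for curves with no common component (the bound is attained).


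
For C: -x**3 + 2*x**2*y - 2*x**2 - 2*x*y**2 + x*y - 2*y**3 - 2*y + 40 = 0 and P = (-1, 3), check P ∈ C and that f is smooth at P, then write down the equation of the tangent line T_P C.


Tangent line at P: -26*x - 43*y + 103 = 0.

Step 1: f(-1, 3) = 0, so P lies on C.
Step 2: partial derivatives
  f_x(x, y) = -3*x**2 + 4*x*y - 4*x - 2*y**2 + y, f_y(x, y) = 2*x**2 - 4*x*y + x - 6*y**2 - 2.
  f_x(P) = -26, f_y(P) = -43 (gradient nonzero, so P is smooth).
Step 3: tangent line at P: -26·(x − -1) + -43·(y − 3) = 0.
Expanding: -26*x - 43*y + 103 = 0.


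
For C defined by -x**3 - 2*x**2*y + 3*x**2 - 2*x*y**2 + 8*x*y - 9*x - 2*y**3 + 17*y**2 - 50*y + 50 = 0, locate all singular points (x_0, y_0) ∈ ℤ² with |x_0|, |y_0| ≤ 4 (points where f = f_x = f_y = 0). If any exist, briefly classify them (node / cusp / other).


Singular points: {(-1, 3)}; classification: cusp.

Compute partial derivatives:
  f_x = -3*x**2 - 4*x*y + 6*x - 2*y**2 + 8*y - 9.
  f_y = -2*x**2 - 4*x*y + 8*x - 6*y**2 + 34*y - 50.
Scan x_0 ∈ {−4, ..., 4}. For each x_0, f_y(x_0, y) is a polynomial in y; find its integer roots y ∈ {−4, ..., 4}, then test f_x and f at those candidates.
  x = -4: f_y(-4, y) = -6*y**2 + 50*y - 114; no integer root y with |y| ≤ 4.
  x = -3: f_y(-3, y) = -6*y**2 + 46*y - 92; no integer root y with |y| ≤ 4.
  x = -2: f_y(-2, y) = -6*y**2 + 42*y - 74; no integer root y with |y| ≤ 4.
  x = -1: f_y(-1, y) = -6*y**2 + 38*y - 60; vanishes at y ∈ {3}. (-1, 3): f_x = 0, f = 0 — SINGULAR.
  x = 0: f_y(0, y) = -6*y**2 + 34*y - 50; no integer root y with |y| ≤ 4.
  x = 1: f_y(1, y) = -6*y**2 + 30*y - 44; no integer root y with |y| ≤ 4.
  x = 2: f_y(2, y) = -6*y**2 + 26*y - 42; no integer root y with |y| ≤ 4.
  x = 3: f_y(3, y) = -6*y**2 + 22*y - 44; no integer root y with |y| ≤ 4.
  x = 4: f_y(4, y) = -6*y**2 + 18*y - 50; no integer root y with |y| ≤ 4.
Only singular point on the grid: (-1, 3).
Classify: substitute x = -1 + u, y = 3 + v and expand: f = -u**3 - 2*u**2*v - 2*u*v**2 - 2*v**3 + v**2.
No constant or linear terms (consistent with a singular point). Quadratic part: v**2. Cubic part: -u**3 - 2*u**2*v - 2*u*v**2 - 2*v**3.
The quadratic part v**2 is a perfect square, so there is a single (double) tangent line v = 0, i.e. y = 3. Restricting the cubic part to that line (v = 0) leaves -u**3 ≠ 0, so f is not divisible by v and the branch is v² ≈ u**3 to lowest order — this is a cusp.
Classification: cusp.


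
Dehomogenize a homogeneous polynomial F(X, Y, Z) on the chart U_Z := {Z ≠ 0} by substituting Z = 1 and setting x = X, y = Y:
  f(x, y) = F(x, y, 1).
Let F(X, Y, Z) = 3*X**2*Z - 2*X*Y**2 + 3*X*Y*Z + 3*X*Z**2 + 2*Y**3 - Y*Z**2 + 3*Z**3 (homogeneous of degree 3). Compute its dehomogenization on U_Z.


f(x, y) = 3*x**2 - 2*x*y**2 + 3*x*y + 3*x + 2*y**3 - y + 3

On U_Z we set Z = 1. Each monomial c·X^i·Y^j·Z^k in F becomes c·x^i·y^j·1^k = c·x^i·y^j.
Substituting Z = 1: F(X, Y, 1) = 3*x**2 - 2*x*y**2 + 3*x*y + 3*x + 2*y**3 - y + 3.
Note: deg(f) ≤ deg(F) = 3; strict inequality happens when F is divisible by Z (lost terms).


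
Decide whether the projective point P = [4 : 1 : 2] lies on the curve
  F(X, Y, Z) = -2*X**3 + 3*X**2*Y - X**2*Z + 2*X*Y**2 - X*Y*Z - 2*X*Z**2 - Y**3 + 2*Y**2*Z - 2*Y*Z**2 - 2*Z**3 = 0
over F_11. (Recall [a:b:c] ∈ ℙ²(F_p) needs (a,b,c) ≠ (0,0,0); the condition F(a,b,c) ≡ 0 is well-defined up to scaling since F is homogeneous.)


F(4,1,2) ≡ 0 (mod 11); P is on the curve.

Evaluate F(4, 1, 2) term-by-term (mod 11).
  -2*X**3 ↦ -2·64·1·1 = -128
  3*X**2*Y ↦ 3·16·1·1 = 48
  -X**2*Z ↦ -1·16·1·2 = -32
  2*X*Y**2 ↦ 2·4·1·1 = 8
  -X*Y*Z ↦ -1·4·1·2 = -8
  -2*X*Z**2 ↦ -2·4·1·4 = -32
  -Y**3 ↦ -1·1·1·1 = -1
  2*Y**2*Z ↦ 2·1·1·2 = 4
  -2*Y*Z**2 ↦ -2·1·1·4 = -8
  -2*Z**3 ↦ -2·1·1·8 = -16
Sum: F(4, 1, 2) = (-128) + (48) + (-32) + (8) + (-8) + (-32) + (-1) + (4) + (-8) + (-16) = -165.
Reducing mod 11: -165 ≡ 0 (mod 11).
Since F(a, b, c) ≡ 0 (mod 11), P lies on the curve.


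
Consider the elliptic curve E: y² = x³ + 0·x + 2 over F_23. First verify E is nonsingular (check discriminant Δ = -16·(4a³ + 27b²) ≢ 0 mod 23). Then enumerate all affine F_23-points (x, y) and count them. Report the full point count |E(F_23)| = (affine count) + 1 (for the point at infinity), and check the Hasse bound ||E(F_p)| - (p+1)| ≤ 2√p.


Affine points = {(0, 5), (0, 18), (1, 7), (1, 16), (3, 11), (3, 12), (5, 9), (5, 14), (7, 0), (8, 10), (8, 13), (9, 8), (9, 15), (10, 6), (10, 17), (14, 3), (14, 20), (16, 2), (16, 21), (17, 4), (17, 19), (22, 1), (22, 22)}; affine count = 23; |E(F_23)| = 24.

Discriminant check: Δ ∝ 4a³ + 27b² = 4·0³ + 27·2² = 4·0 + 27·4 ≡ 16 (mod 23). Nonzero ⇒ E is nonsingular.
For each x ∈ F_23, compute rhs = x³ + 0·x + 2 mod 23, then count y ∈ F_23 with y² ≡ rhs.
  x = 0: rhs = 2, matching y values: 5, 18 (2 points).
  x = 1: rhs = 3, matching y values: 7, 16 (2 points).
  x = 2: rhs = 10, matching y values: none (0 points).
  x = 3: rhs = 6, matching y values: 11, 12 (2 points).
  x = 4: rhs = 20, matching y values: none (0 points).
  x = 5: rhs = 12, matching y values: 9, 14 (2 points).
  x = 6: rhs = 11, matching y values: none (0 points).
  x = 7: rhs = 0, matching y values: 0 (1 points).
  x = 8: rhs = 8, matching y values: 10, 13 (2 points).
  x = 9: rhs = 18, matching y values: 8, 15 (2 points).
  x = 10: rhs = 13, matching y values: 6, 17 (2 points).
  x = 11: rhs = 22, matching y values: none (0 points).
  x = 12: rhs = 5, matching y values: none (0 points).
  x = 13: rhs = 14, matching y values: none (0 points).
  x = 14: rhs = 9, matching y values: 3, 20 (2 points).
  x = 15: rhs = 19, matching y values: none (0 points).
  x = 16: rhs = 4, matching y values: 2, 21 (2 points).
  x = 17: rhs = 16, matching y values: 4, 19 (2 points).
  x = 18: rhs = 15, matching y values: none (0 points).
  x = 19: rhs = 7, matching y values: none (0 points).
  x = 20: rhs = 21, matching y values: none (0 points).
  x = 21: rhs = 17, matching y values: none (0 points).
  x = 22: rhs = 1, matching y values: 1, 22 (2 points).
Total affine count: 23.
Full point count |E(F_23)| = 23 + 1 = 24.
Hasse bound: |24 − (23+1)| = |0| = 0 ≤ 2√23 ≈ 9.5917 ✓.


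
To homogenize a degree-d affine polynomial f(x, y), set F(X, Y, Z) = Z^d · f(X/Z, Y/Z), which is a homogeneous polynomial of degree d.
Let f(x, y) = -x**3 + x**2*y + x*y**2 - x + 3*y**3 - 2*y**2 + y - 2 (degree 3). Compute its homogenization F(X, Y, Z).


F(X, Y, Z) = -X**3 + X**2*Y + X*Y**2 - X*Z**2 + 3*Y**3 - 2*Y**2*Z + Y*Z**2 - 2*Z**3

deg(f) = 3.
Substitute x = X/Z, y = Y/Z into f, then multiply by Z^3.
  monomial -1·x^3·y^0 ↦ -1·X^3·Y^0·Z^0.
  monomial 1·x^2·y^1 ↦ 1·X^2·Y^1·Z^0.
  monomial 1·x^1·y^2 ↦ 1·X^1·Y^2·Z^0.
  monomial -1·x^1·y^0 ↦ -1·X^1·Y^0·Z^2.
  monomial 3·x^0·y^3 ↦ 3·X^0·Y^3·Z^0.
  monomial -2·x^0·y^2 ↦ -2·X^0·Y^2·Z^1.
  monomial 1·x^0·y^1 ↦ 1·X^0·Y^1·Z^2.
  monomial -2·x^0·y^0 ↦ -2·X^0·Y^0·Z^3.
Collecting: F(X, Y, Z) = -X**3 + X**2*Y + X*Y**2 - X*Z**2 + 3*Y**3 - 2*Y**2*Z + Y*Z**2 - 2*Z**3.


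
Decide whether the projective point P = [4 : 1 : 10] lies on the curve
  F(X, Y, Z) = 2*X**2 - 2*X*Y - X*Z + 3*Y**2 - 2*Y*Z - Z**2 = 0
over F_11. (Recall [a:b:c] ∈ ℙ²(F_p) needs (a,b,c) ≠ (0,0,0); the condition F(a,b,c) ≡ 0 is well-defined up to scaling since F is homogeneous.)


F(4,1,10) ≡ 10 (mod 11); P is NOT on the curve.

Evaluate F(4, 1, 10) term-by-term (mod 11).
  2*X**2 ↦ 2·16·1·1 = 32
  -2*X*Y ↦ -2·4·1·1 = -8
  -X*Z ↦ -1·4·1·10 = -40
  3*Y**2 ↦ 3·1·1·1 = 3
  -2*Y*Z ↦ -2·1·1·10 = -20
  -Z**2 ↦ -1·1·1·100 = -100
Sum: F(4, 1, 10) = (32) + (-8) + (-40) + (3) + (-20) + (-100) = -133.
Reducing mod 11: -133 ≡ 10 (mod 11).
Since F(a, b, c) ≡ 10 ≠ 0 (mod 11), P does NOT lie on the curve.


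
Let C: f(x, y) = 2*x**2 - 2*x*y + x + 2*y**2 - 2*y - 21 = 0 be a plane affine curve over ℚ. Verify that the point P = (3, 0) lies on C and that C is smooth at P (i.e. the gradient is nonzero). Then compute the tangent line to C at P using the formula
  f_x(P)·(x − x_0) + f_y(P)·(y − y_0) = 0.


Tangent line at P: 13*x - 8*y - 39 = 0.

Step 1: f(3, 0) = 0, so P lies on C.
Step 2: partial derivatives
  f_x(x, y) = 4*x - 2*y + 1, f_y(x, y) = -2*x + 4*y - 2.
  f_x(P) = 13, f_y(P) = -8 (gradient nonzero, so P is smooth).
Step 3: tangent line at P: 13·(x − 3) + -8·(y − 0) = 0.
Expanding: 13*x - 8*y - 39 = 0.


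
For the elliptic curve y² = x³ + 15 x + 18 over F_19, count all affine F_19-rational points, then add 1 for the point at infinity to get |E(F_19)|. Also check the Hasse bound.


Affine points = {(4, 3), (4, 16), (5, 3), (5, 16), (6, 1), (6, 18), (8, 2), (8, 17), (10, 3), (10, 16), (12, 8), (12, 11), (13, 4), (13, 15)}; affine count = 14; |E(F_19)| = 15.

Discriminant check: Δ ∝ 4a³ + 27b² = 4·15³ + 27·18² = 4·3375 + 27·324 ≡ 18 (mod 19). Nonzero ⇒ E is nonsingular.
For each x ∈ F_19, compute rhs = x³ + 15·x + 18 mod 19, then count y ∈ F_19 with y² ≡ rhs.
  x = 0: rhs = 18, matching y values: none (0 points).
  x = 1: rhs = 15, matching y values: none (0 points).
  x = 2: rhs = 18, matching y values: none (0 points).
  x = 3: rhs = 14, matching y values: none (0 points).
  x = 4: rhs = 9, matching y values: 3, 16 (2 points).
  x = 5: rhs = 9, matching y values: 3, 16 (2 points).
  x = 6: rhs = 1, matching y values: 1, 18 (2 points).
  x = 7: rhs = 10, matching y values: none (0 points).
  x = 8: rhs = 4, matching y values: 2, 17 (2 points).
  x = 9: rhs = 8, matching y values: none (0 points).
  x = 10: rhs = 9, matching y values: 3, 16 (2 points).
  x = 11: rhs = 13, matching y values: none (0 points).
  x = 12: rhs = 7, matching y values: 8, 11 (2 points).
  x = 13: rhs = 16, matching y values: 4, 15 (2 points).
  x = 14: rhs = 8, matching y values: none (0 points).
  x = 15: rhs = 8, matching y values: none (0 points).
  x = 16: rhs = 3, matching y values: none (0 points).
  x = 17: rhs = 18, matching y values: none (0 points).
  x = 18: rhs = 2, matching y values: none (0 points).
Total affine count: 14.
Full point count |E(F_19)| = 14 + 1 = 15.
Hasse bound: |15 − (19+1)| = |-5| = 5 ≤ 2√19 ≈ 8.7178 ✓.


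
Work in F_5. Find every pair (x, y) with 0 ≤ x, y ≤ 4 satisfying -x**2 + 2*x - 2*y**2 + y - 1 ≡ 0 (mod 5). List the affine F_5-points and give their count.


Affine F_5-points: {(1, 0), (1, 3), (3, 1), (3, 2), (4, 1), (4, 2)}; count = 6.

For each of the 25 pairs (x, y) ∈ F_5², evaluate f(x, y) mod 5. Record the zeros.
  x = 0: [0↦4, 1↦3, 2↦3, 3↦4, 4↦1]  zeros at y ∈ ∅
  x = 1: [0↦0, 1↦4, 2↦4, 3↦0, 4↦2]  zeros at y ∈ {0, 3}
  x = 2: [0↦4, 1↦3, 2↦3, 3↦4, 4↦1]  zeros at y ∈ ∅
  x = 3: [0↦1, 1↦0, 2↦0, 3↦1, 4↦3]  zeros at y ∈ {1, 2}
  x = 4: [0↦1, 1↦0, 2↦0, 3↦1, 4↦3]  zeros at y ∈ {1, 2}
Collecting zeros: affine points = {(1, 0), (1, 3), (3, 1), (3, 2), (4, 1), (4, 2)}.
Total count |C(F_5)_aff| = 6.


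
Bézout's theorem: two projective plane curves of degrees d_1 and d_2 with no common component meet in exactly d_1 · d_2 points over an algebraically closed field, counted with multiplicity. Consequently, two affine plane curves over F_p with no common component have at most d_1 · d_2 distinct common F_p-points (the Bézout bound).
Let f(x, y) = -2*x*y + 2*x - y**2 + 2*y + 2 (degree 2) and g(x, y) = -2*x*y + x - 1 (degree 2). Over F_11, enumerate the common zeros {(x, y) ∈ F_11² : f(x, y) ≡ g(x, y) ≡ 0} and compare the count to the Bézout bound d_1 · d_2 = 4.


Common zeros: ∅; count = 0; Bézout bound = 4.

deg(f) = 2, deg(g) = 2, so Bézout bound = 4.
Scan x ∈ F_11. For each x, list the y ∈ F_11 with f(x, y) ≡ 0 and those with g(x, y) ≡ 0 (mod 11); the common zeros in that column are the intersection.
  x = 0: f ≡ 0 at y ∈ {6, 7}; g ≡ 0 at y ∈ ∅; common: ∅.
  x = 1: f ≡ 0 at y ∈ {2, 9}; g ≡ 0 at y ∈ {0}; common: ∅.
  x = 2: f ≡ 0 at y ∈ ∅; g ≡ 0 at y ∈ {3}; common: ∅.
  x = 3: f ≡ 0 at y ∈ {8, 10}; g ≡ 0 at y ∈ {4}; common: ∅.
  x = 4: f ≡ 0 at y ∈ ∅; g ≡ 0 at y ∈ {10}; common: ∅.
  x = 5: f ≡ 0 at y ∈ ∅; g ≡ 0 at y ∈ {7}; common: ∅.
  x = 6: f ≡ 0 at y ∈ ∅; g ≡ 0 at y ∈ {5}; common: ∅.
  x = 7: f ≡ 0 at y ∈ ∅; g ≡ 0 at y ∈ {2}; common: ∅.
  x = 8: f ≡ 0 at y ∈ {3, 5}; g ≡ 0 at y ∈ {8}; common: ∅.
  x = 9: f ≡ 0 at y ∈ ∅; g ≡ 0 at y ∈ {9}; common: ∅.
  x = 10: f ≡ 0 at y ∈ {0, 4}; g ≡ 0 at y ∈ {1}; common: ∅.
Collecting: common zeros = ∅, so the count is 0.
Comparison with the Bézout bound: 0 ≤ 4 = deg(f)·deg(g), as expected for curves with no common component (the affine F_11-count falls short of the bound because intersections may lie at infinity, over extension fields, or carry multiplicity).


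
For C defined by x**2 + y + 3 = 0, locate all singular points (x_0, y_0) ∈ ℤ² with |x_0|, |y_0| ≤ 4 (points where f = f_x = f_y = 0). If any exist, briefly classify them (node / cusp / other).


No singular points in the scanned grid; C is smooth there.

Compute partial derivatives:
  f_x = 2*x.
  f_y = 1.
f_y = 1 is a nonzero constant, so f_y never vanishes: no point (x, y) can satisfy f = f_x = f_y = 0. In particular no (x, y) ∈ {−4, ..., 4}² is singular; the curve is smooth.


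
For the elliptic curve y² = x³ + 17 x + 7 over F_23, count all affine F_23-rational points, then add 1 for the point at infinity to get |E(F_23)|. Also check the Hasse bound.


Affine points = {(1, 5), (1, 18), (2, 7), (2, 16), (3, 4), (3, 19), (4, 1), (4, 22), (6, 7), (6, 16), (7, 3), (7, 20), (10, 2), (10, 21), (15, 7), (15, 16), (18, 2), (18, 21), (19, 6), (19, 17), (22, 9), (22, 14)}; affine count = 22; |E(F_23)| = 23.

Discriminant check: Δ ∝ 4a³ + 27b² = 4·17³ + 27·7² = 4·4913 + 27·49 ≡ 22 (mod 23). Nonzero ⇒ E is nonsingular.
For each x ∈ F_23, compute rhs = x³ + 17·x + 7 mod 23, then count y ∈ F_23 with y² ≡ rhs.
  x = 0: rhs = 7, matching y values: none (0 points).
  x = 1: rhs = 2, matching y values: 5, 18 (2 points).
  x = 2: rhs = 3, matching y values: 7, 16 (2 points).
  x = 3: rhs = 16, matching y values: 4, 19 (2 points).
  x = 4: rhs = 1, matching y values: 1, 22 (2 points).
  x = 5: rhs = 10, matching y values: none (0 points).
  x = 6: rhs = 3, matching y values: 7, 16 (2 points).
  x = 7: rhs = 9, matching y values: 3, 20 (2 points).
  x = 8: rhs = 11, matching y values: none (0 points).
  x = 9: rhs = 15, matching y values: none (0 points).
  x = 10: rhs = 4, matching y values: 2, 21 (2 points).
  x = 11: rhs = 7, matching y values: none (0 points).
  x = 12: rhs = 7, matching y values: none (0 points).
  x = 13: rhs = 10, matching y values: none (0 points).
  x = 14: rhs = 22, matching y values: none (0 points).
  x = 15: rhs = 3, matching y values: 7, 16 (2 points).
  x = 16: rhs = 5, matching y values: none (0 points).
  x = 17: rhs = 11, matching y values: none (0 points).
  x = 18: rhs = 4, matching y values: 2, 21 (2 points).
  x = 19: rhs = 13, matching y values: 6, 17 (2 points).
  x = 20: rhs = 21, matching y values: none (0 points).
  x = 21: rhs = 11, matching y values: none (0 points).
  x = 22: rhs = 12, matching y values: 9, 14 (2 points).
Total affine count: 22.
Full point count |E(F_23)| = 22 + 1 = 23.
Hasse bound: |23 − (23+1)| = |-1| = 1 ≤ 2√23 ≈ 9.5917 ✓.


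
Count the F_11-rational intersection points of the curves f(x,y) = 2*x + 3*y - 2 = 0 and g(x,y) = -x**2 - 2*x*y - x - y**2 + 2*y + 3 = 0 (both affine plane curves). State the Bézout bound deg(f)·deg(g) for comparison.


Common zeros: ∅; count = 0; Bézout bound = 2.

deg(f) = 1, deg(g) = 2, so Bézout bound = 2.
Scan x ∈ F_11. For each x, list the y ∈ F_11 with f(x, y) ≡ 0 and those with g(x, y) ≡ 0 (mod 11); the common zeros in that column are the intersection.
  x = 0: f ≡ 0 at y ∈ {8}; g ≡ 0 at y ∈ {3, 10}; common: ∅.
  x = 1: f ≡ 0 at y ∈ {0}; g ≡ 0 at y ∈ {1, 10}; common: ∅.
  x = 2: f ≡ 0 at y ∈ {3}; g ≡ 0 at y ∈ {2, 7}; common: ∅.
  x = 3: f ≡ 0 at y ∈ {6}; g ≡ 0 at y ∈ ∅; common: ∅.
  x = 4: f ≡ 0 at y ∈ {9}; g ≡ 0 at y ∈ {2, 3}; common: ∅.
  x = 5: f ≡ 0 at y ∈ {1}; g ≡ 0 at y ∈ {7}; common: ∅.
  x = 6: f ≡ 0 at y ∈ {4}; g ≡ 0 at y ∈ ∅; common: ∅.
  x = 7: f ≡ 0 at y ∈ {7}; g ≡ 0 at y ∈ {1, 9}; common: ∅.
  x = 8: f ≡ 0 at y ∈ {10}; g ≡ 0 at y ∈ ∅; common: ∅.
  x = 9: f ≡ 0 at y ∈ {2}; g ≡ 0 at y ∈ ∅; common: ∅.
  x = 10: f ≡ 0 at y ∈ {5}; g ≡ 0 at y ∈ ∅; common: ∅.
Collecting: common zeros = ∅, so the count is 0.
Comparison with the Bézout bound: 0 ≤ 2 = deg(f)·deg(g), as expected for curves with no common component (the affine F_11-count falls short of the bound because intersections may lie at infinity, over extension fields, or carry multiplicity).


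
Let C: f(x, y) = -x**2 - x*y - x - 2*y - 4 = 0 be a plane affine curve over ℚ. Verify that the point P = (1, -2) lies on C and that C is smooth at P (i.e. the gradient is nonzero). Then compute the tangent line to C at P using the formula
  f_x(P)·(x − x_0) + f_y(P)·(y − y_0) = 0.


Tangent line at P: -x - 3*y - 5 = 0.

Step 1: f(1, -2) = 0, so P lies on C.
Step 2: partial derivatives
  f_x(x, y) = -2*x - y - 1, f_y(x, y) = -x - 2.
  f_x(P) = -1, f_y(P) = -3 (gradient nonzero, so P is smooth).
Step 3: tangent line at P: -1·(x − 1) + -3·(y − -2) = 0.
Expanding: -x - 3*y - 5 = 0.


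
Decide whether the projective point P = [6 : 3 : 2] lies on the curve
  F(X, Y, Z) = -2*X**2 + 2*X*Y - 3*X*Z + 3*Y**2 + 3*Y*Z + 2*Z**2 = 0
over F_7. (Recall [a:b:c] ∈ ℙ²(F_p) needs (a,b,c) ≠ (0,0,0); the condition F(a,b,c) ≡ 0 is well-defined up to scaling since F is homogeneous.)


F(6,3,2) ≡ 2 (mod 7); P is NOT on the curve.

Evaluate F(6, 3, 2) term-by-term (mod 7).
  -2*X**2 ↦ -2·36·1·1 = -72
  2*X*Y ↦ 2·6·3·1 = 36
  -3*X*Z ↦ -3·6·1·2 = -36
  3*Y**2 ↦ 3·1·9·1 = 27
  3*Y*Z ↦ 3·1·3·2 = 18
  2*Z**2 ↦ 2·1·1·4 = 8
Sum: F(6, 3, 2) = (-72) + (36) + (-36) + (27) + (18) + (8) = -19.
Reducing mod 7: -19 ≡ 2 (mod 7).
Since F(a, b, c) ≡ 2 ≠ 0 (mod 7), P does NOT lie on the curve.


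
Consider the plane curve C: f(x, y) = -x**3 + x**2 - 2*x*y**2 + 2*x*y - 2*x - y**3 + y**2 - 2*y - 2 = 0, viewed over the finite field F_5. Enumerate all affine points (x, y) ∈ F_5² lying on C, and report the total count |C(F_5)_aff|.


Affine F_5-points: {(0, 2), (1, 3), (2, 0), (4, 1), (4, 3), (4, 4)}; count = 6.

For each of the 25 pairs (x, y) ∈ F_5², evaluate f(x, y) mod 5. Record the zeros.
  x = 0: [0↦3, 1↦1, 2↦0, 3↦4, 4↦2]  zeros at y ∈ {2}
  x = 1: [0↦1, 1↦4, 2↦4, 3↦0, 4↦1]  zeros at y ∈ {3}
  x = 2: [0↦0, 1↦3, 2↦4, 3↦2, 4↦1]  zeros at y ∈ {0}
  x = 3: [0↦4, 1↦2, 2↦4, 3↦4, 4↦1]  zeros at y ∈ ∅
  x = 4: [0↦2, 1↦0, 2↦3, 3↦0, 4↦0]  zeros at y ∈ {1, 3, 4}
Collecting zeros: affine points = {(0, 2), (1, 3), (2, 0), (4, 1), (4, 3), (4, 4)}.
Total count |C(F_5)_aff| = 6.


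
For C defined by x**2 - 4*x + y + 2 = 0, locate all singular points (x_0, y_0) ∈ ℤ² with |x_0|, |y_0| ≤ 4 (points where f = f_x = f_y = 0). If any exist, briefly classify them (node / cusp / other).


No singular points in the scanned grid; C is smooth there.

Compute partial derivatives:
  f_x = 2*x - 4.
  f_y = 1.
f_y = 1 is a nonzero constant, so f_y never vanishes: no point (x, y) can satisfy f = f_x = f_y = 0. In particular no (x, y) ∈ {−4, ..., 4}² is singular; the curve is smooth.


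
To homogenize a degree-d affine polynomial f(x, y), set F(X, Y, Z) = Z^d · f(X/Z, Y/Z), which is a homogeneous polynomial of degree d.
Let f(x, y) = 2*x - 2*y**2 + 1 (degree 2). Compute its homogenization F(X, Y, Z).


F(X, Y, Z) = 2*X*Z - 2*Y**2 + Z**2

deg(f) = 2.
Substitute x = X/Z, y = Y/Z into f, then multiply by Z^2.
  monomial 2·x^1·y^0 ↦ 2·X^1·Y^0·Z^1.
  monomial -2·x^0·y^2 ↦ -2·X^0·Y^2·Z^0.
  monomial 1·x^0·y^0 ↦ 1·X^0·Y^0·Z^2.
Collecting: F(X, Y, Z) = 2*X*Z - 2*Y**2 + Z**2.


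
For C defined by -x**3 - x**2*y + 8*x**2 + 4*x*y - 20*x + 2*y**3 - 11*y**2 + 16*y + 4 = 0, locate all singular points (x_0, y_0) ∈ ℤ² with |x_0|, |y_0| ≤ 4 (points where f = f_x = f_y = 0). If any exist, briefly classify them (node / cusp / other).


Singular points: {(2, 2)}; classification: cusp.

Compute partial derivatives:
  f_x = -3*x**2 - 2*x*y + 16*x + 4*y - 20.
  f_y = -x**2 + 4*x + 6*y**2 - 22*y + 16.
Scan x_0 ∈ {−4, ..., 4}. For each x_0, f_y(x_0, y) is a polynomial in y; find its integer roots y ∈ {−4, ..., 4}, then test f_x and f at those candidates.
  x = -4: f_y(-4, y) = 6*y**2 - 22*y - 16; no integer root y with |y| ≤ 4.
  x = -3: f_y(-3, y) = 6*y**2 - 22*y - 5; no integer root y with |y| ≤ 4.
  x = -2: f_y(-2, y) = 6*y**2 - 22*y + 4; no integer root y with |y| ≤ 4.
  x = -1: f_y(-1, y) = 6*y**2 - 22*y + 11; no integer root y with |y| ≤ 4.
  x = 0: f_y(0, y) = 6*y**2 - 22*y + 16; vanishes at y ∈ {1}. (0, 1): f_x = -16 ≠ 0.
  x = 1: f_y(1, y) = 6*y**2 - 22*y + 19; no integer root y with |y| ≤ 4.
  x = 2: f_y(2, y) = 6*y**2 - 22*y + 20; vanishes at y ∈ {2}. (2, 2): f_x = 0, f = 0 — SINGULAR.
  x = 3: f_y(3, y) = 6*y**2 - 22*y + 19; no integer root y with |y| ≤ 4.
  x = 4: f_y(4, y) = 6*y**2 - 22*y + 16; vanishes at y ∈ {1}. (4, 1): f_x = -8 ≠ 0.
Only singular point on the grid: (2, 2).
Classify: substitute x = 2 + u, y = 2 + v and expand: f = -u**3 - u**2*v + 2*v**3 + v**2.
No constant or linear terms (consistent with a singular point). Quadratic part: v**2. Cubic part: -u**3 - u**2*v + 2*v**3.
The quadratic part v**2 is a perfect square, so there is a single (double) tangent line v = 0, i.e. y = 2. Restricting the cubic part to that line (v = 0) leaves -u**3 ≠ 0, so f is not divisible by v and the branch is v² ≈ u**3 to lowest order — this is a cusp.
Classification: cusp.


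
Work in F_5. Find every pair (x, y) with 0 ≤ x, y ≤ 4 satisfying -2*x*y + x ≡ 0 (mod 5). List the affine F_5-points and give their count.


Affine F_5-points: {(0, 0), (0, 1), (0, 2), (0, 3), (0, 4), (1, 3), (2, 3), (3, 3), (4, 3)}; count = 9.

For each of the 25 pairs (x, y) ∈ F_5², evaluate f(x, y) mod 5. Record the zeros.
  x = 0: [0↦0, 1↦0, 2↦0, 3↦0, 4↦0]  zeros at y ∈ {0, 1, 2, 3, 4}
  x = 1: [0↦1, 1↦4, 2↦2, 3↦0, 4↦3]  zeros at y ∈ {3}
  x = 2: [0↦2, 1↦3, 2↦4, 3↦0, 4↦1]  zeros at y ∈ {3}
  x = 3: [0↦3, 1↦2, 2↦1, 3↦0, 4↦4]  zeros at y ∈ {3}
  x = 4: [0↦4, 1↦1, 2↦3, 3↦0, 4↦2]  zeros at y ∈ {3}
Collecting zeros: affine points = {(0, 0), (0, 1), (0, 2), (0, 3), (0, 4), (1, 3), (2, 3), (3, 3), (4, 3)}.
Total count |C(F_5)_aff| = 9.


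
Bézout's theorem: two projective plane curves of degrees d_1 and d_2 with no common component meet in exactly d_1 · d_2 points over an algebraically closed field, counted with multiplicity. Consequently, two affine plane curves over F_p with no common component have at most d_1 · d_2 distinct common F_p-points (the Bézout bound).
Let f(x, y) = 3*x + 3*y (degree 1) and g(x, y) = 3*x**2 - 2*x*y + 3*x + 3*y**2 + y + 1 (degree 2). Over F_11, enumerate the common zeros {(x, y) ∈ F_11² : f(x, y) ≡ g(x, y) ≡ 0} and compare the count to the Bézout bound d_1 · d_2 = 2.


Common zeros: {(1, 10), (7, 4)}; count = 2; Bézout bound = 2.

deg(f) = 1, deg(g) = 2, so Bézout bound = 2.
Scan x ∈ F_11. For each x, list the y ∈ F_11 with f(x, y) ≡ 0 and those with g(x, y) ≡ 0 (mod 11); the common zeros in that column are the intersection.
  x = 0: f ≡ 0 at y ∈ {0}; g ≡ 0 at y ∈ {9}; common: ∅.
  x = 1: f ≡ 0 at y ∈ {10}; g ≡ 0 at y ∈ {5, 10}; common: {10}.
  x = 2: f ≡ 0 at y ∈ {9}; g ≡ 0 at y ∈ {4, 8}; common: ∅.
  x = 3: f ≡ 0 at y ∈ {8}; g ≡ 0 at y ∈ ∅; common: ∅.
  x = 4: f ≡ 0 at y ∈ {7}; g ≡ 0 at y ∈ ∅; common: ∅.
  x = 5: f ≡ 0 at y ∈ {6}; g ≡ 0 at y ∈ {5, 9}; common: ∅.
  x = 6: f ≡ 0 at y ∈ {5}; g ≡ 0 at y ∈ {3, 8}; common: ∅.
  x = 7: f ≡ 0 at y ∈ {4}; g ≡ 0 at y ∈ {4}; common: {4}.
  x = 8: f ≡ 0 at y ∈ {3}; g ≡ 0 at y ∈ ∅; common: ∅.
  x = 9: f ≡ 0 at y ∈ {2}; g ≡ 0 at y ∈ ∅; common: ∅.
  x = 10: f ≡ 0 at y ∈ {1}; g ≡ 0 at y ∈ ∅; common: ∅.
Collecting: common zeros = {(1, 10), (7, 4)}, so the count is 2.
Comparison with the Bézout bound: 2 ≤ 2 = deg(f)·deg(g), as expected for curves with no common component (the bound is attained).
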